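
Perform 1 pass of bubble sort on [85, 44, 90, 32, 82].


Initial: [85, 44, 90, 32, 82]
Pass 1: [44, 85, 32, 82, 90] (3 swaps)

After 1 pass: [44, 85, 32, 82, 90]


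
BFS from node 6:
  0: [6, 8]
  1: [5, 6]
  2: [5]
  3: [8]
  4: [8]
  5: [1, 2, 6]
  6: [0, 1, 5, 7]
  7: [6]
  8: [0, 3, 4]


Visit 6, enqueue [0, 1, 5, 7]
Visit 0, enqueue [8]
Visit 1, enqueue []
Visit 5, enqueue [2]
Visit 7, enqueue []
Visit 8, enqueue [3, 4]
Visit 2, enqueue []
Visit 3, enqueue []
Visit 4, enqueue []

BFS order: [6, 0, 1, 5, 7, 8, 2, 3, 4]


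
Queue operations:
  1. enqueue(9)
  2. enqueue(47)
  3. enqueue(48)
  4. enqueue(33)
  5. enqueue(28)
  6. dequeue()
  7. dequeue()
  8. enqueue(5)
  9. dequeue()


enqueue(9) -> [9]
enqueue(47) -> [9, 47]
enqueue(48) -> [9, 47, 48]
enqueue(33) -> [9, 47, 48, 33]
enqueue(28) -> [9, 47, 48, 33, 28]
dequeue()->9, [47, 48, 33, 28]
dequeue()->47, [48, 33, 28]
enqueue(5) -> [48, 33, 28, 5]
dequeue()->48, [33, 28, 5]

Final queue: [33, 28, 5]


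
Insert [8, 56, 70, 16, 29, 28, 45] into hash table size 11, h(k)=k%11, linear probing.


Insert 8: h=8 -> slot 8
Insert 56: h=1 -> slot 1
Insert 70: h=4 -> slot 4
Insert 16: h=5 -> slot 5
Insert 29: h=7 -> slot 7
Insert 28: h=6 -> slot 6
Insert 45: h=1, 1 probes -> slot 2

Table: [None, 56, 45, None, 70, 16, 28, 29, 8, None, None]


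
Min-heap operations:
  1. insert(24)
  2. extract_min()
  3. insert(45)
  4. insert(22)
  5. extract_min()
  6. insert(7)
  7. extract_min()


insert(24) -> [24]
extract_min()->24, []
insert(45) -> [45]
insert(22) -> [22, 45]
extract_min()->22, [45]
insert(7) -> [7, 45]
extract_min()->7, [45]

Final heap: [45]


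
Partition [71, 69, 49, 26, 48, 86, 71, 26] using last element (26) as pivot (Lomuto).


Pivot: 26
  26 <= 26: swap -> [26, 69, 49, 71, 48, 86, 71, 26]
Place pivot at 1: [26, 26, 49, 71, 48, 86, 71, 69]

Partitioned: [26, 26, 49, 71, 48, 86, 71, 69]


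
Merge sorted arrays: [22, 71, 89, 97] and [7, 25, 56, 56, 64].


Take 7 from B
Take 22 from A
Take 25 from B
Take 56 from B
Take 56 from B
Take 64 from B

Merged: [7, 22, 25, 56, 56, 64, 71, 89, 97]


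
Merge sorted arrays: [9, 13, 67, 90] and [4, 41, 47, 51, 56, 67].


Take 4 from B
Take 9 from A
Take 13 from A
Take 41 from B
Take 47 from B
Take 51 from B
Take 56 from B
Take 67 from A
Take 67 from B

Merged: [4, 9, 13, 41, 47, 51, 56, 67, 67, 90]


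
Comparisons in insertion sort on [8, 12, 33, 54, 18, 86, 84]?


Algorithm: insertion sort
Input: [8, 12, 33, 54, 18, 86, 84]
Sorted: [8, 12, 18, 33, 54, 84, 86]

9


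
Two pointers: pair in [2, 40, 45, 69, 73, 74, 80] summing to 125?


lo=0(2)+hi=6(80)=82
lo=1(40)+hi=6(80)=120
lo=2(45)+hi=6(80)=125

Yes: 45+80=125


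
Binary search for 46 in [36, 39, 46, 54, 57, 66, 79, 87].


Step 1: lo=0, hi=7, mid=3, val=54
Step 2: lo=0, hi=2, mid=1, val=39
Step 3: lo=2, hi=2, mid=2, val=46

Found at index 2


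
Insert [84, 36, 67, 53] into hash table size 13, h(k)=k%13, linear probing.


Insert 84: h=6 -> slot 6
Insert 36: h=10 -> slot 10
Insert 67: h=2 -> slot 2
Insert 53: h=1 -> slot 1

Table: [None, 53, 67, None, None, None, 84, None, None, None, 36, None, None]


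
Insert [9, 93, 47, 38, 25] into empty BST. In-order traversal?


Insert 9: root
Insert 93: R from 9
Insert 47: R from 9 -> L from 93
Insert 38: R from 9 -> L from 93 -> L from 47
Insert 25: R from 9 -> L from 93 -> L from 47 -> L from 38

In-order: [9, 25, 38, 47, 93]


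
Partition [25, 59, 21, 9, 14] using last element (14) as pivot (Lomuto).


Pivot: 14
  9 <= 14: swap -> [9, 59, 21, 25, 14]
Place pivot at 1: [9, 14, 21, 25, 59]

Partitioned: [9, 14, 21, 25, 59]


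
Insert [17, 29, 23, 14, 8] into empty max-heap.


Insert 17: [17]
Insert 29: [29, 17]
Insert 23: [29, 17, 23]
Insert 14: [29, 17, 23, 14]
Insert 8: [29, 17, 23, 14, 8]

Final heap: [29, 17, 23, 14, 8]


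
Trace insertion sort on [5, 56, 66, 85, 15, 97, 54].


Initial: [5, 56, 66, 85, 15, 97, 54]
Insert 56: [5, 56, 66, 85, 15, 97, 54]
Insert 66: [5, 56, 66, 85, 15, 97, 54]
Insert 85: [5, 56, 66, 85, 15, 97, 54]
Insert 15: [5, 15, 56, 66, 85, 97, 54]
Insert 97: [5, 15, 56, 66, 85, 97, 54]
Insert 54: [5, 15, 54, 56, 66, 85, 97]

Sorted: [5, 15, 54, 56, 66, 85, 97]


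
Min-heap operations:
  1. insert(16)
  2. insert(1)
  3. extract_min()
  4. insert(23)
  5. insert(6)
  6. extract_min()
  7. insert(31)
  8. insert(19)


insert(16) -> [16]
insert(1) -> [1, 16]
extract_min()->1, [16]
insert(23) -> [16, 23]
insert(6) -> [6, 23, 16]
extract_min()->6, [16, 23]
insert(31) -> [16, 23, 31]
insert(19) -> [16, 19, 31, 23]

Final heap: [16, 19, 31, 23]


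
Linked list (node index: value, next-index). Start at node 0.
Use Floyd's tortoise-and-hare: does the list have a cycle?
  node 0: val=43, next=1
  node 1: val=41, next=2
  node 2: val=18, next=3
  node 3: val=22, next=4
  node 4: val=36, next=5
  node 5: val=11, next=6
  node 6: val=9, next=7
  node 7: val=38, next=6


Floyd's tortoise (slow, +1) and hare (fast, +2):
  init: slow=0, fast=0
  step 1: slow=1, fast=2
  step 2: slow=2, fast=4
  step 3: slow=3, fast=6
  step 4: slow=4, fast=6
  step 5: slow=5, fast=6
  step 6: slow=6, fast=6
  slow == fast at node 6: cycle detected

Cycle: yes


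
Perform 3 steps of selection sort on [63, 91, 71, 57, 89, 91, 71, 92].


Initial: [63, 91, 71, 57, 89, 91, 71, 92]
Step 1: min=57 at 3
  Swap: [57, 91, 71, 63, 89, 91, 71, 92]
Step 2: min=63 at 3
  Swap: [57, 63, 71, 91, 89, 91, 71, 92]
Step 3: min=71 at 2
  Swap: [57, 63, 71, 91, 89, 91, 71, 92]

After 3 steps: [57, 63, 71, 91, 89, 91, 71, 92]


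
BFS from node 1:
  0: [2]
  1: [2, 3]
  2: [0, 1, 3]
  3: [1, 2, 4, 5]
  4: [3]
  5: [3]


Visit 1, enqueue [2, 3]
Visit 2, enqueue [0]
Visit 3, enqueue [4, 5]
Visit 0, enqueue []
Visit 4, enqueue []
Visit 5, enqueue []

BFS order: [1, 2, 3, 0, 4, 5]


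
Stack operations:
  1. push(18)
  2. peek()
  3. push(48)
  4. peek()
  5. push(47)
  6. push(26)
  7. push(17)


push(18) -> [18]
peek()->18
push(48) -> [18, 48]
peek()->48
push(47) -> [18, 48, 47]
push(26) -> [18, 48, 47, 26]
push(17) -> [18, 48, 47, 26, 17]

Final stack: [18, 48, 47, 26, 17]


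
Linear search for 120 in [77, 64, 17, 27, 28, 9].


i=0: 77!=120
i=1: 64!=120
i=2: 17!=120
i=3: 27!=120
i=4: 28!=120
i=5: 9!=120

Not found, 6 comps


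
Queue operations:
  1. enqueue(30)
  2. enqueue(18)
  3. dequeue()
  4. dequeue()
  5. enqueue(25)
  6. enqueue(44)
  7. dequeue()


enqueue(30) -> [30]
enqueue(18) -> [30, 18]
dequeue()->30, [18]
dequeue()->18, []
enqueue(25) -> [25]
enqueue(44) -> [25, 44]
dequeue()->25, [44]

Final queue: [44]


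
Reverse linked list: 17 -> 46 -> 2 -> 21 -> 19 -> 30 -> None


Step 1: curr=17, set curr.next=prev(None) | reversed so far: 17
Step 2: curr=46, set curr.next=prev(17) | reversed so far: 46 -> 17
Step 3: curr=2, set curr.next=prev(46) | reversed so far: 2 -> 46 -> 17
Step 4: curr=21, set curr.next=prev(2) | reversed so far: 21 -> 2 -> 46 -> 17
Step 5: curr=19, set curr.next=prev(21) | reversed so far: 19 -> 21 -> 2 -> 46 -> 17
Step 6: curr=30, set curr.next=prev(19) | reversed so far: 30 -> 19 -> 21 -> 2 -> 46 -> 17

30 -> 19 -> 21 -> 2 -> 46 -> 17 -> None


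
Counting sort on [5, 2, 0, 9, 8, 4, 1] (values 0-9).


Input: [5, 2, 0, 9, 8, 4, 1]
Counts: [1, 1, 1, 0, 1, 1, 0, 0, 1, 1]

Sorted: [0, 1, 2, 4, 5, 8, 9]


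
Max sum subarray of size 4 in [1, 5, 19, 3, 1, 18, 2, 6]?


[0:4]: 28
[1:5]: 28
[2:6]: 41
[3:7]: 24
[4:8]: 27

Max: 41 at [2:6]


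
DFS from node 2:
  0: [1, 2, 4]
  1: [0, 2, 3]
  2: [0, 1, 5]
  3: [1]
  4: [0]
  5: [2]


Visit 2, push [5, 1, 0]
Visit 0, push [4, 1]
Visit 1, push [3]
Visit 3, push []
Visit 4, push []
Visit 5, push []

DFS order: [2, 0, 1, 3, 4, 5]


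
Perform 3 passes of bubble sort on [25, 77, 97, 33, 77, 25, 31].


Initial: [25, 77, 97, 33, 77, 25, 31]
Pass 1: [25, 77, 33, 77, 25, 31, 97] (4 swaps)
Pass 2: [25, 33, 77, 25, 31, 77, 97] (3 swaps)
Pass 3: [25, 33, 25, 31, 77, 77, 97] (2 swaps)

After 3 passes: [25, 33, 25, 31, 77, 77, 97]


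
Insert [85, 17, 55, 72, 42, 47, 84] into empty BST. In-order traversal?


Insert 85: root
Insert 17: L from 85
Insert 55: L from 85 -> R from 17
Insert 72: L from 85 -> R from 17 -> R from 55
Insert 42: L from 85 -> R from 17 -> L from 55
Insert 47: L from 85 -> R from 17 -> L from 55 -> R from 42
Insert 84: L from 85 -> R from 17 -> R from 55 -> R from 72

In-order: [17, 42, 47, 55, 72, 84, 85]


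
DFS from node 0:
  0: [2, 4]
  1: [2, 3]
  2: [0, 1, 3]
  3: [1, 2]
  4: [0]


Visit 0, push [4, 2]
Visit 2, push [3, 1]
Visit 1, push [3]
Visit 3, push []
Visit 4, push []

DFS order: [0, 2, 1, 3, 4]


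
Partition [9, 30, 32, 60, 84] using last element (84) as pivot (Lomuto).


Pivot: 84
  9 <= 84: advance i (no swap)
  30 <= 84: advance i (no swap)
  32 <= 84: advance i (no swap)
  60 <= 84: advance i (no swap)
Place pivot at 4: [9, 30, 32, 60, 84]

Partitioned: [9, 30, 32, 60, 84]


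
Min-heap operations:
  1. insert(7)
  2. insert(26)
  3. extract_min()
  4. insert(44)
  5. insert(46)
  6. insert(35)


insert(7) -> [7]
insert(26) -> [7, 26]
extract_min()->7, [26]
insert(44) -> [26, 44]
insert(46) -> [26, 44, 46]
insert(35) -> [26, 35, 46, 44]

Final heap: [26, 35, 46, 44]


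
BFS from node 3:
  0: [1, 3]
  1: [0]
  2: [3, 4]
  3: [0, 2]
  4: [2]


Visit 3, enqueue [0, 2]
Visit 0, enqueue [1]
Visit 2, enqueue [4]
Visit 1, enqueue []
Visit 4, enqueue []

BFS order: [3, 0, 2, 1, 4]


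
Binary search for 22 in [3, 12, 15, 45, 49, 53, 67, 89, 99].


Step 1: lo=0, hi=8, mid=4, val=49
Step 2: lo=0, hi=3, mid=1, val=12
Step 3: lo=2, hi=3, mid=2, val=15
Step 4: lo=3, hi=3, mid=3, val=45

Not found


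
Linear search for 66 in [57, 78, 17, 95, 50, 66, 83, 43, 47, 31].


i=0: 57!=66
i=1: 78!=66
i=2: 17!=66
i=3: 95!=66
i=4: 50!=66
i=5: 66==66 found!

Found at 5, 6 comps


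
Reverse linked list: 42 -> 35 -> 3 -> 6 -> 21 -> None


Step 1: curr=42, set curr.next=prev(None) | reversed so far: 42
Step 2: curr=35, set curr.next=prev(42) | reversed so far: 35 -> 42
Step 3: curr=3, set curr.next=prev(35) | reversed so far: 3 -> 35 -> 42
Step 4: curr=6, set curr.next=prev(3) | reversed so far: 6 -> 3 -> 35 -> 42
Step 5: curr=21, set curr.next=prev(6) | reversed so far: 21 -> 6 -> 3 -> 35 -> 42

21 -> 6 -> 3 -> 35 -> 42 -> None


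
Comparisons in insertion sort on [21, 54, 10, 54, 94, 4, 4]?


Algorithm: insertion sort
Input: [21, 54, 10, 54, 94, 4, 4]
Sorted: [4, 4, 10, 21, 54, 54, 94]

16


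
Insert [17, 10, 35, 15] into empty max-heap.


Insert 17: [17]
Insert 10: [17, 10]
Insert 35: [35, 10, 17]
Insert 15: [35, 15, 17, 10]

Final heap: [35, 15, 17, 10]


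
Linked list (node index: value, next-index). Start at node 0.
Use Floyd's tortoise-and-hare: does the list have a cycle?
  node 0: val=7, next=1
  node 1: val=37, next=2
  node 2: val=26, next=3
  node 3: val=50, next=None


Floyd's tortoise (slow, +1) and hare (fast, +2):
  init: slow=0, fast=0
  step 1: slow=1, fast=2
  step 2: fast 2->3->None, no cycle

Cycle: no


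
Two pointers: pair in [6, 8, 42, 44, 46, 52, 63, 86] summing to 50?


lo=0(6)+hi=7(86)=92
lo=0(6)+hi=6(63)=69
lo=0(6)+hi=5(52)=58
lo=0(6)+hi=4(46)=52
lo=0(6)+hi=3(44)=50

Yes: 6+44=50


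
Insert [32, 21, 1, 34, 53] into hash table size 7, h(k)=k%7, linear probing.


Insert 32: h=4 -> slot 4
Insert 21: h=0 -> slot 0
Insert 1: h=1 -> slot 1
Insert 34: h=6 -> slot 6
Insert 53: h=4, 1 probes -> slot 5

Table: [21, 1, None, None, 32, 53, 34]


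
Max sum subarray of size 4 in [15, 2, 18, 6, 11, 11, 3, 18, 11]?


[0:4]: 41
[1:5]: 37
[2:6]: 46
[3:7]: 31
[4:8]: 43
[5:9]: 43

Max: 46 at [2:6]


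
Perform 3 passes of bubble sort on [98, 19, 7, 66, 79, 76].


Initial: [98, 19, 7, 66, 79, 76]
Pass 1: [19, 7, 66, 79, 76, 98] (5 swaps)
Pass 2: [7, 19, 66, 76, 79, 98] (2 swaps)
Pass 3: [7, 19, 66, 76, 79, 98] (0 swaps)

After 3 passes: [7, 19, 66, 76, 79, 98]


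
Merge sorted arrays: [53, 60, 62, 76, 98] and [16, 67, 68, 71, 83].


Take 16 from B
Take 53 from A
Take 60 from A
Take 62 from A
Take 67 from B
Take 68 from B
Take 71 from B
Take 76 from A
Take 83 from B

Merged: [16, 53, 60, 62, 67, 68, 71, 76, 83, 98]


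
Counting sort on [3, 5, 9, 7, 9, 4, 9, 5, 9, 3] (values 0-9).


Input: [3, 5, 9, 7, 9, 4, 9, 5, 9, 3]
Counts: [0, 0, 0, 2, 1, 2, 0, 1, 0, 4]

Sorted: [3, 3, 4, 5, 5, 7, 9, 9, 9, 9]


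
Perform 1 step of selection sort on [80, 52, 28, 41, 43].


Initial: [80, 52, 28, 41, 43]
Step 1: min=28 at 2
  Swap: [28, 52, 80, 41, 43]

After 1 step: [28, 52, 80, 41, 43]


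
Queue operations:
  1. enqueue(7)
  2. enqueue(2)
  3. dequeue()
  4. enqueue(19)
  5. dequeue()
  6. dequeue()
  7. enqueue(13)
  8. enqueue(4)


enqueue(7) -> [7]
enqueue(2) -> [7, 2]
dequeue()->7, [2]
enqueue(19) -> [2, 19]
dequeue()->2, [19]
dequeue()->19, []
enqueue(13) -> [13]
enqueue(4) -> [13, 4]

Final queue: [13, 4]


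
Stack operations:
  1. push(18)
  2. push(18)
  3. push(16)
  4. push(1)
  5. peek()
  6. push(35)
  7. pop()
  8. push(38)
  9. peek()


push(18) -> [18]
push(18) -> [18, 18]
push(16) -> [18, 18, 16]
push(1) -> [18, 18, 16, 1]
peek()->1
push(35) -> [18, 18, 16, 1, 35]
pop()->35, [18, 18, 16, 1]
push(38) -> [18, 18, 16, 1, 38]
peek()->38

Final stack: [18, 18, 16, 1, 38]


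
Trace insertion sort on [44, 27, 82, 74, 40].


Initial: [44, 27, 82, 74, 40]
Insert 27: [27, 44, 82, 74, 40]
Insert 82: [27, 44, 82, 74, 40]
Insert 74: [27, 44, 74, 82, 40]
Insert 40: [27, 40, 44, 74, 82]

Sorted: [27, 40, 44, 74, 82]


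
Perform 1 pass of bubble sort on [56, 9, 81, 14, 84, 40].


Initial: [56, 9, 81, 14, 84, 40]
Pass 1: [9, 56, 14, 81, 40, 84] (3 swaps)

After 1 pass: [9, 56, 14, 81, 40, 84]


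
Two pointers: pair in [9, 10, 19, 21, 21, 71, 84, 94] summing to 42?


lo=0(9)+hi=7(94)=103
lo=0(9)+hi=6(84)=93
lo=0(9)+hi=5(71)=80
lo=0(9)+hi=4(21)=30
lo=1(10)+hi=4(21)=31
lo=2(19)+hi=4(21)=40
lo=3(21)+hi=4(21)=42

Yes: 21+21=42


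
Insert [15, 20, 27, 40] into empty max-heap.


Insert 15: [15]
Insert 20: [20, 15]
Insert 27: [27, 15, 20]
Insert 40: [40, 27, 20, 15]

Final heap: [40, 27, 20, 15]


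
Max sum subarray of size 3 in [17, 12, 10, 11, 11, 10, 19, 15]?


[0:3]: 39
[1:4]: 33
[2:5]: 32
[3:6]: 32
[4:7]: 40
[5:8]: 44

Max: 44 at [5:8]


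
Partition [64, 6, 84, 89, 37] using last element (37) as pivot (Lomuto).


Pivot: 37
  6 <= 37: swap -> [6, 64, 84, 89, 37]
Place pivot at 1: [6, 37, 84, 89, 64]

Partitioned: [6, 37, 84, 89, 64]


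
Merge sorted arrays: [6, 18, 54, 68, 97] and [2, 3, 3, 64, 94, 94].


Take 2 from B
Take 3 from B
Take 3 from B
Take 6 from A
Take 18 from A
Take 54 from A
Take 64 from B
Take 68 from A
Take 94 from B
Take 94 from B

Merged: [2, 3, 3, 6, 18, 54, 64, 68, 94, 94, 97]


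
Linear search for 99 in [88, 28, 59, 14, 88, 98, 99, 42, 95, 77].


i=0: 88!=99
i=1: 28!=99
i=2: 59!=99
i=3: 14!=99
i=4: 88!=99
i=5: 98!=99
i=6: 99==99 found!

Found at 6, 7 comps


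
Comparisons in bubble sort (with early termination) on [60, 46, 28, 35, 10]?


Algorithm: bubble sort (with early termination)
Input: [60, 46, 28, 35, 10]
Sorted: [10, 28, 35, 46, 60]

10


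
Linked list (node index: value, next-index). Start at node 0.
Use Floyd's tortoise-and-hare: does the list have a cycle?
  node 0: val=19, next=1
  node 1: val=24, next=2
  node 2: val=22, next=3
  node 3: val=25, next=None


Floyd's tortoise (slow, +1) and hare (fast, +2):
  init: slow=0, fast=0
  step 1: slow=1, fast=2
  step 2: fast 2->3->None, no cycle

Cycle: no


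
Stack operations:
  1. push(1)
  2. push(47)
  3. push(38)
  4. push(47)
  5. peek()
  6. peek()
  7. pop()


push(1) -> [1]
push(47) -> [1, 47]
push(38) -> [1, 47, 38]
push(47) -> [1, 47, 38, 47]
peek()->47
peek()->47
pop()->47, [1, 47, 38]

Final stack: [1, 47, 38]


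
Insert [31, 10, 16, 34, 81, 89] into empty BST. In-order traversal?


Insert 31: root
Insert 10: L from 31
Insert 16: L from 31 -> R from 10
Insert 34: R from 31
Insert 81: R from 31 -> R from 34
Insert 89: R from 31 -> R from 34 -> R from 81

In-order: [10, 16, 31, 34, 81, 89]


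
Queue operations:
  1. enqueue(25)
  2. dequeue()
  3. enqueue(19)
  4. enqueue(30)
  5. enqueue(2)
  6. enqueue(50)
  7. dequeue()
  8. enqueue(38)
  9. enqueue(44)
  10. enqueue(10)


enqueue(25) -> [25]
dequeue()->25, []
enqueue(19) -> [19]
enqueue(30) -> [19, 30]
enqueue(2) -> [19, 30, 2]
enqueue(50) -> [19, 30, 2, 50]
dequeue()->19, [30, 2, 50]
enqueue(38) -> [30, 2, 50, 38]
enqueue(44) -> [30, 2, 50, 38, 44]
enqueue(10) -> [30, 2, 50, 38, 44, 10]

Final queue: [30, 2, 50, 38, 44, 10]


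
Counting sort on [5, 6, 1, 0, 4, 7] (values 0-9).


Input: [5, 6, 1, 0, 4, 7]
Counts: [1, 1, 0, 0, 1, 1, 1, 1, 0, 0]

Sorted: [0, 1, 4, 5, 6, 7]


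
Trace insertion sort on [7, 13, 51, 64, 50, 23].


Initial: [7, 13, 51, 64, 50, 23]
Insert 13: [7, 13, 51, 64, 50, 23]
Insert 51: [7, 13, 51, 64, 50, 23]
Insert 64: [7, 13, 51, 64, 50, 23]
Insert 50: [7, 13, 50, 51, 64, 23]
Insert 23: [7, 13, 23, 50, 51, 64]

Sorted: [7, 13, 23, 50, 51, 64]


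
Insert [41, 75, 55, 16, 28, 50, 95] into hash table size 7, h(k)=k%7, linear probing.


Insert 41: h=6 -> slot 6
Insert 75: h=5 -> slot 5
Insert 55: h=6, 1 probes -> slot 0
Insert 16: h=2 -> slot 2
Insert 28: h=0, 1 probes -> slot 1
Insert 50: h=1, 2 probes -> slot 3
Insert 95: h=4 -> slot 4

Table: [55, 28, 16, 50, 95, 75, 41]


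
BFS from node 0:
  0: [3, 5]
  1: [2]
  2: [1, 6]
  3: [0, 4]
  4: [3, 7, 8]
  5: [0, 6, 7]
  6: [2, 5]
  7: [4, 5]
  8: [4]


Visit 0, enqueue [3, 5]
Visit 3, enqueue [4]
Visit 5, enqueue [6, 7]
Visit 4, enqueue [8]
Visit 6, enqueue [2]
Visit 7, enqueue []
Visit 8, enqueue []
Visit 2, enqueue [1]
Visit 1, enqueue []

BFS order: [0, 3, 5, 4, 6, 7, 8, 2, 1]


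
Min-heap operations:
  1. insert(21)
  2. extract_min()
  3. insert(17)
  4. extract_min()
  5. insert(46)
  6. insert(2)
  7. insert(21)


insert(21) -> [21]
extract_min()->21, []
insert(17) -> [17]
extract_min()->17, []
insert(46) -> [46]
insert(2) -> [2, 46]
insert(21) -> [2, 46, 21]

Final heap: [2, 46, 21]


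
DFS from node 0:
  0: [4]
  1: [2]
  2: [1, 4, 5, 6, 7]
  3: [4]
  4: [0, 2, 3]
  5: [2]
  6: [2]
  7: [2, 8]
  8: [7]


Visit 0, push [4]
Visit 4, push [3, 2]
Visit 2, push [7, 6, 5, 1]
Visit 1, push []
Visit 5, push []
Visit 6, push []
Visit 7, push [8]
Visit 8, push []
Visit 3, push []

DFS order: [0, 4, 2, 1, 5, 6, 7, 8, 3]


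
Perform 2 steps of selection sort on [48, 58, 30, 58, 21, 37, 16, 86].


Initial: [48, 58, 30, 58, 21, 37, 16, 86]
Step 1: min=16 at 6
  Swap: [16, 58, 30, 58, 21, 37, 48, 86]
Step 2: min=21 at 4
  Swap: [16, 21, 30, 58, 58, 37, 48, 86]

After 2 steps: [16, 21, 30, 58, 58, 37, 48, 86]


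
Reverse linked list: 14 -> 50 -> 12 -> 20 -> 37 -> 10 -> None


Step 1: curr=14, set curr.next=prev(None) | reversed so far: 14
Step 2: curr=50, set curr.next=prev(14) | reversed so far: 50 -> 14
Step 3: curr=12, set curr.next=prev(50) | reversed so far: 12 -> 50 -> 14
Step 4: curr=20, set curr.next=prev(12) | reversed so far: 20 -> 12 -> 50 -> 14
Step 5: curr=37, set curr.next=prev(20) | reversed so far: 37 -> 20 -> 12 -> 50 -> 14
Step 6: curr=10, set curr.next=prev(37) | reversed so far: 10 -> 37 -> 20 -> 12 -> 50 -> 14

10 -> 37 -> 20 -> 12 -> 50 -> 14 -> None


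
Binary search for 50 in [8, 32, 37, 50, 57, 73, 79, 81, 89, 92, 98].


Step 1: lo=0, hi=10, mid=5, val=73
Step 2: lo=0, hi=4, mid=2, val=37
Step 3: lo=3, hi=4, mid=3, val=50

Found at index 3


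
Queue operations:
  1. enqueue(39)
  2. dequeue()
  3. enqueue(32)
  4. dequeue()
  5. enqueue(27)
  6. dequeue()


enqueue(39) -> [39]
dequeue()->39, []
enqueue(32) -> [32]
dequeue()->32, []
enqueue(27) -> [27]
dequeue()->27, []

Final queue: []


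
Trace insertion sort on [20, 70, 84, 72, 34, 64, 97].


Initial: [20, 70, 84, 72, 34, 64, 97]
Insert 70: [20, 70, 84, 72, 34, 64, 97]
Insert 84: [20, 70, 84, 72, 34, 64, 97]
Insert 72: [20, 70, 72, 84, 34, 64, 97]
Insert 34: [20, 34, 70, 72, 84, 64, 97]
Insert 64: [20, 34, 64, 70, 72, 84, 97]
Insert 97: [20, 34, 64, 70, 72, 84, 97]

Sorted: [20, 34, 64, 70, 72, 84, 97]


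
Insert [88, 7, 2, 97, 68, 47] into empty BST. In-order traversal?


Insert 88: root
Insert 7: L from 88
Insert 2: L from 88 -> L from 7
Insert 97: R from 88
Insert 68: L from 88 -> R from 7
Insert 47: L from 88 -> R from 7 -> L from 68

In-order: [2, 7, 47, 68, 88, 97]


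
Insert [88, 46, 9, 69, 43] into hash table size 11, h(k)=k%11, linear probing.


Insert 88: h=0 -> slot 0
Insert 46: h=2 -> slot 2
Insert 9: h=9 -> slot 9
Insert 69: h=3 -> slot 3
Insert 43: h=10 -> slot 10

Table: [88, None, 46, 69, None, None, None, None, None, 9, 43]


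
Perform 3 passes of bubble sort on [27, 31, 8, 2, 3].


Initial: [27, 31, 8, 2, 3]
Pass 1: [27, 8, 2, 3, 31] (3 swaps)
Pass 2: [8, 2, 3, 27, 31] (3 swaps)
Pass 3: [2, 3, 8, 27, 31] (2 swaps)

After 3 passes: [2, 3, 8, 27, 31]


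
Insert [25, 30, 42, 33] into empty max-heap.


Insert 25: [25]
Insert 30: [30, 25]
Insert 42: [42, 25, 30]
Insert 33: [42, 33, 30, 25]

Final heap: [42, 33, 30, 25]


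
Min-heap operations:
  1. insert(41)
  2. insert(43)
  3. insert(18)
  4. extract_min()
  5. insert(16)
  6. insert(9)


insert(41) -> [41]
insert(43) -> [41, 43]
insert(18) -> [18, 43, 41]
extract_min()->18, [41, 43]
insert(16) -> [16, 43, 41]
insert(9) -> [9, 16, 41, 43]

Final heap: [9, 16, 41, 43]


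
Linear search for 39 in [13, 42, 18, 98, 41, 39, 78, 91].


i=0: 13!=39
i=1: 42!=39
i=2: 18!=39
i=3: 98!=39
i=4: 41!=39
i=5: 39==39 found!

Found at 5, 6 comps


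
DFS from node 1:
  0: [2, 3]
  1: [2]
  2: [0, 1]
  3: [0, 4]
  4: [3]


Visit 1, push [2]
Visit 2, push [0]
Visit 0, push [3]
Visit 3, push [4]
Visit 4, push []

DFS order: [1, 2, 0, 3, 4]


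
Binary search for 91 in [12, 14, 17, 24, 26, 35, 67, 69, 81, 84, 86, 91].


Step 1: lo=0, hi=11, mid=5, val=35
Step 2: lo=6, hi=11, mid=8, val=81
Step 3: lo=9, hi=11, mid=10, val=86
Step 4: lo=11, hi=11, mid=11, val=91

Found at index 11


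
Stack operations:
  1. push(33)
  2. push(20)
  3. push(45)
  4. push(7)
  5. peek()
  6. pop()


push(33) -> [33]
push(20) -> [33, 20]
push(45) -> [33, 20, 45]
push(7) -> [33, 20, 45, 7]
peek()->7
pop()->7, [33, 20, 45]

Final stack: [33, 20, 45]


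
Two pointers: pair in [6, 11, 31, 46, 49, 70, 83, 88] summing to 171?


lo=0(6)+hi=7(88)=94
lo=1(11)+hi=7(88)=99
lo=2(31)+hi=7(88)=119
lo=3(46)+hi=7(88)=134
lo=4(49)+hi=7(88)=137
lo=5(70)+hi=7(88)=158
lo=6(83)+hi=7(88)=171

Yes: 83+88=171


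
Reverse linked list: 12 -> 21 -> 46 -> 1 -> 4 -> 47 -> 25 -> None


Step 1: curr=12, set curr.next=prev(None) | reversed so far: 12
Step 2: curr=21, set curr.next=prev(12) | reversed so far: 21 -> 12
Step 3: curr=46, set curr.next=prev(21) | reversed so far: 46 -> 21 -> 12
Step 4: curr=1, set curr.next=prev(46) | reversed so far: 1 -> 46 -> 21 -> 12
Step 5: curr=4, set curr.next=prev(1) | reversed so far: 4 -> 1 -> 46 -> 21 -> 12
Step 6: curr=47, set curr.next=prev(4) | reversed so far: 47 -> 4 -> 1 -> 46 -> 21 -> 12
Step 7: curr=25, set curr.next=prev(47) | reversed so far: 25 -> 47 -> 4 -> 1 -> 46 -> 21 -> 12

25 -> 47 -> 4 -> 1 -> 46 -> 21 -> 12 -> None


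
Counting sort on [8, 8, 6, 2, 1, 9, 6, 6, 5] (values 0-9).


Input: [8, 8, 6, 2, 1, 9, 6, 6, 5]
Counts: [0, 1, 1, 0, 0, 1, 3, 0, 2, 1]

Sorted: [1, 2, 5, 6, 6, 6, 8, 8, 9]


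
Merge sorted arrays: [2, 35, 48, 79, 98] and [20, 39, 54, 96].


Take 2 from A
Take 20 from B
Take 35 from A
Take 39 from B
Take 48 from A
Take 54 from B
Take 79 from A
Take 96 from B

Merged: [2, 20, 35, 39, 48, 54, 79, 96, 98]


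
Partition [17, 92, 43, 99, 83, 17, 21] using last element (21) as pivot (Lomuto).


Pivot: 21
  17 <= 21: advance i (no swap)
  17 <= 21: swap -> [17, 17, 43, 99, 83, 92, 21]
Place pivot at 2: [17, 17, 21, 99, 83, 92, 43]

Partitioned: [17, 17, 21, 99, 83, 92, 43]


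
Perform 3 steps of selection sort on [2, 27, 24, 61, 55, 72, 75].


Initial: [2, 27, 24, 61, 55, 72, 75]
Step 1: min=2 at 0
  Swap: [2, 27, 24, 61, 55, 72, 75]
Step 2: min=24 at 2
  Swap: [2, 24, 27, 61, 55, 72, 75]
Step 3: min=27 at 2
  Swap: [2, 24, 27, 61, 55, 72, 75]

After 3 steps: [2, 24, 27, 61, 55, 72, 75]


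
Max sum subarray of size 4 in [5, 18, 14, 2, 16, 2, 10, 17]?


[0:4]: 39
[1:5]: 50
[2:6]: 34
[3:7]: 30
[4:8]: 45

Max: 50 at [1:5]


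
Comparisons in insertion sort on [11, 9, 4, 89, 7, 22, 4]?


Algorithm: insertion sort
Input: [11, 9, 4, 89, 7, 22, 4]
Sorted: [4, 4, 7, 9, 11, 22, 89]

16


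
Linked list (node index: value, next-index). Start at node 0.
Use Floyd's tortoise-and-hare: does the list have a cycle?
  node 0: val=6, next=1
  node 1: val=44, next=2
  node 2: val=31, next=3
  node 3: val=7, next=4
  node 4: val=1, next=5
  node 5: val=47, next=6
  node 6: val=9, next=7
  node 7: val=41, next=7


Floyd's tortoise (slow, +1) and hare (fast, +2):
  init: slow=0, fast=0
  step 1: slow=1, fast=2
  step 2: slow=2, fast=4
  step 3: slow=3, fast=6
  step 4: slow=4, fast=7
  step 5: slow=5, fast=7
  step 6: slow=6, fast=7
  step 7: slow=7, fast=7
  slow == fast at node 7: cycle detected

Cycle: yes


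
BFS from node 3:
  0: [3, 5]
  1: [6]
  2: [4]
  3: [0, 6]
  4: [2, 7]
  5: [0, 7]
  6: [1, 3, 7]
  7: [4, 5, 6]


Visit 3, enqueue [0, 6]
Visit 0, enqueue [5]
Visit 6, enqueue [1, 7]
Visit 5, enqueue []
Visit 1, enqueue []
Visit 7, enqueue [4]
Visit 4, enqueue [2]
Visit 2, enqueue []

BFS order: [3, 0, 6, 5, 1, 7, 4, 2]


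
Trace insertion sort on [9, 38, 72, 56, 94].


Initial: [9, 38, 72, 56, 94]
Insert 38: [9, 38, 72, 56, 94]
Insert 72: [9, 38, 72, 56, 94]
Insert 56: [9, 38, 56, 72, 94]
Insert 94: [9, 38, 56, 72, 94]

Sorted: [9, 38, 56, 72, 94]


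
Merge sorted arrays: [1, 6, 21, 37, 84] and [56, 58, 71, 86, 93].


Take 1 from A
Take 6 from A
Take 21 from A
Take 37 from A
Take 56 from B
Take 58 from B
Take 71 from B
Take 84 from A

Merged: [1, 6, 21, 37, 56, 58, 71, 84, 86, 93]


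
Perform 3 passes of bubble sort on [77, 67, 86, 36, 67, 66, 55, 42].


Initial: [77, 67, 86, 36, 67, 66, 55, 42]
Pass 1: [67, 77, 36, 67, 66, 55, 42, 86] (6 swaps)
Pass 2: [67, 36, 67, 66, 55, 42, 77, 86] (5 swaps)
Pass 3: [36, 67, 66, 55, 42, 67, 77, 86] (4 swaps)

After 3 passes: [36, 67, 66, 55, 42, 67, 77, 86]


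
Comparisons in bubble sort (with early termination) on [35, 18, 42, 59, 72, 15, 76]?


Algorithm: bubble sort (with early termination)
Input: [35, 18, 42, 59, 72, 15, 76]
Sorted: [15, 18, 35, 42, 59, 72, 76]

21


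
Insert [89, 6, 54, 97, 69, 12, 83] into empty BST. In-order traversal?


Insert 89: root
Insert 6: L from 89
Insert 54: L from 89 -> R from 6
Insert 97: R from 89
Insert 69: L from 89 -> R from 6 -> R from 54
Insert 12: L from 89 -> R from 6 -> L from 54
Insert 83: L from 89 -> R from 6 -> R from 54 -> R from 69

In-order: [6, 12, 54, 69, 83, 89, 97]


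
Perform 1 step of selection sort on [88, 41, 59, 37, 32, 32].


Initial: [88, 41, 59, 37, 32, 32]
Step 1: min=32 at 4
  Swap: [32, 41, 59, 37, 88, 32]

After 1 step: [32, 41, 59, 37, 88, 32]


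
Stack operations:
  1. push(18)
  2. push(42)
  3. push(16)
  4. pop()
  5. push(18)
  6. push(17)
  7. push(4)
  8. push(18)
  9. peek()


push(18) -> [18]
push(42) -> [18, 42]
push(16) -> [18, 42, 16]
pop()->16, [18, 42]
push(18) -> [18, 42, 18]
push(17) -> [18, 42, 18, 17]
push(4) -> [18, 42, 18, 17, 4]
push(18) -> [18, 42, 18, 17, 4, 18]
peek()->18

Final stack: [18, 42, 18, 17, 4, 18]


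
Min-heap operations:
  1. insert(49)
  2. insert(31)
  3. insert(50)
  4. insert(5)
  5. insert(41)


insert(49) -> [49]
insert(31) -> [31, 49]
insert(50) -> [31, 49, 50]
insert(5) -> [5, 31, 50, 49]
insert(41) -> [5, 31, 50, 49, 41]

Final heap: [5, 31, 50, 49, 41]


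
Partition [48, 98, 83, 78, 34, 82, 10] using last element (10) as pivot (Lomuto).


Pivot: 10
Place pivot at 0: [10, 98, 83, 78, 34, 82, 48]

Partitioned: [10, 98, 83, 78, 34, 82, 48]


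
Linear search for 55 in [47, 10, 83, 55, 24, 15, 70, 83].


i=0: 47!=55
i=1: 10!=55
i=2: 83!=55
i=3: 55==55 found!

Found at 3, 4 comps


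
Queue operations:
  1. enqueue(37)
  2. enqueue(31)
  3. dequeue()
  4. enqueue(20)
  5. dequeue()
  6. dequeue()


enqueue(37) -> [37]
enqueue(31) -> [37, 31]
dequeue()->37, [31]
enqueue(20) -> [31, 20]
dequeue()->31, [20]
dequeue()->20, []

Final queue: []


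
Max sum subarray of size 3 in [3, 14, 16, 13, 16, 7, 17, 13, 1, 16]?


[0:3]: 33
[1:4]: 43
[2:5]: 45
[3:6]: 36
[4:7]: 40
[5:8]: 37
[6:9]: 31
[7:10]: 30

Max: 45 at [2:5]


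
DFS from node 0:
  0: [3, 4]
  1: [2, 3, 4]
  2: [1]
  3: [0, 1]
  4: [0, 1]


Visit 0, push [4, 3]
Visit 3, push [1]
Visit 1, push [4, 2]
Visit 2, push []
Visit 4, push []

DFS order: [0, 3, 1, 2, 4]


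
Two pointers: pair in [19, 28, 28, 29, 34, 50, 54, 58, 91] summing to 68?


lo=0(19)+hi=8(91)=110
lo=0(19)+hi=7(58)=77
lo=0(19)+hi=6(54)=73
lo=0(19)+hi=5(50)=69
lo=0(19)+hi=4(34)=53
lo=1(28)+hi=4(34)=62
lo=2(28)+hi=4(34)=62
lo=3(29)+hi=4(34)=63

No pair found


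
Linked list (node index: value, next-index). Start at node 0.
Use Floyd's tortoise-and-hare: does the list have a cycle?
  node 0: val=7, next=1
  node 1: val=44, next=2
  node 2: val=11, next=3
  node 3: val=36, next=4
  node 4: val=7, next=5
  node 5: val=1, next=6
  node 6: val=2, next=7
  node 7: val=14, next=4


Floyd's tortoise (slow, +1) and hare (fast, +2):
  init: slow=0, fast=0
  step 1: slow=1, fast=2
  step 2: slow=2, fast=4
  step 3: slow=3, fast=6
  step 4: slow=4, fast=4
  slow == fast at node 4: cycle detected

Cycle: yes


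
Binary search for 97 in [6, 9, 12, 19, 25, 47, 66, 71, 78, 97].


Step 1: lo=0, hi=9, mid=4, val=25
Step 2: lo=5, hi=9, mid=7, val=71
Step 3: lo=8, hi=9, mid=8, val=78
Step 4: lo=9, hi=9, mid=9, val=97

Found at index 9


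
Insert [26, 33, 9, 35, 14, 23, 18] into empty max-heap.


Insert 26: [26]
Insert 33: [33, 26]
Insert 9: [33, 26, 9]
Insert 35: [35, 33, 9, 26]
Insert 14: [35, 33, 9, 26, 14]
Insert 23: [35, 33, 23, 26, 14, 9]
Insert 18: [35, 33, 23, 26, 14, 9, 18]

Final heap: [35, 33, 23, 26, 14, 9, 18]


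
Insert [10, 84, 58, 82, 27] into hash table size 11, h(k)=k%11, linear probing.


Insert 10: h=10 -> slot 10
Insert 84: h=7 -> slot 7
Insert 58: h=3 -> slot 3
Insert 82: h=5 -> slot 5
Insert 27: h=5, 1 probes -> slot 6

Table: [None, None, None, 58, None, 82, 27, 84, None, None, 10]


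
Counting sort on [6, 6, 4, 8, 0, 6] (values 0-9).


Input: [6, 6, 4, 8, 0, 6]
Counts: [1, 0, 0, 0, 1, 0, 3, 0, 1, 0]

Sorted: [0, 4, 6, 6, 6, 8]


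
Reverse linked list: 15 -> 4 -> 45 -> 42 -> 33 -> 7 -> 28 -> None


Step 1: curr=15, set curr.next=prev(None) | reversed so far: 15
Step 2: curr=4, set curr.next=prev(15) | reversed so far: 4 -> 15
Step 3: curr=45, set curr.next=prev(4) | reversed so far: 45 -> 4 -> 15
Step 4: curr=42, set curr.next=prev(45) | reversed so far: 42 -> 45 -> 4 -> 15
Step 5: curr=33, set curr.next=prev(42) | reversed so far: 33 -> 42 -> 45 -> 4 -> 15
Step 6: curr=7, set curr.next=prev(33) | reversed so far: 7 -> 33 -> 42 -> 45 -> 4 -> 15
Step 7: curr=28, set curr.next=prev(7) | reversed so far: 28 -> 7 -> 33 -> 42 -> 45 -> 4 -> 15

28 -> 7 -> 33 -> 42 -> 45 -> 4 -> 15 -> None


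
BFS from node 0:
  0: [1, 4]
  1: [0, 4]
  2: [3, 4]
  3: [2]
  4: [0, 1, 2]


Visit 0, enqueue [1, 4]
Visit 1, enqueue []
Visit 4, enqueue [2]
Visit 2, enqueue [3]
Visit 3, enqueue []

BFS order: [0, 1, 4, 2, 3]


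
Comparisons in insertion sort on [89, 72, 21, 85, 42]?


Algorithm: insertion sort
Input: [89, 72, 21, 85, 42]
Sorted: [21, 42, 72, 85, 89]

9


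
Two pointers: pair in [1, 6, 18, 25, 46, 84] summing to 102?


lo=0(1)+hi=5(84)=85
lo=1(6)+hi=5(84)=90
lo=2(18)+hi=5(84)=102

Yes: 18+84=102


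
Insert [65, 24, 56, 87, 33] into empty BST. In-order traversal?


Insert 65: root
Insert 24: L from 65
Insert 56: L from 65 -> R from 24
Insert 87: R from 65
Insert 33: L from 65 -> R from 24 -> L from 56

In-order: [24, 33, 56, 65, 87]


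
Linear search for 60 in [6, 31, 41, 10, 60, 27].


i=0: 6!=60
i=1: 31!=60
i=2: 41!=60
i=3: 10!=60
i=4: 60==60 found!

Found at 4, 5 comps


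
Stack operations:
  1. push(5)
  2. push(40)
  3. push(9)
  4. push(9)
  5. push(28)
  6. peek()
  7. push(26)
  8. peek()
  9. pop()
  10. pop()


push(5) -> [5]
push(40) -> [5, 40]
push(9) -> [5, 40, 9]
push(9) -> [5, 40, 9, 9]
push(28) -> [5, 40, 9, 9, 28]
peek()->28
push(26) -> [5, 40, 9, 9, 28, 26]
peek()->26
pop()->26, [5, 40, 9, 9, 28]
pop()->28, [5, 40, 9, 9]

Final stack: [5, 40, 9, 9]


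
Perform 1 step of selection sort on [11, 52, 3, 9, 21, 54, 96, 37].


Initial: [11, 52, 3, 9, 21, 54, 96, 37]
Step 1: min=3 at 2
  Swap: [3, 52, 11, 9, 21, 54, 96, 37]

After 1 step: [3, 52, 11, 9, 21, 54, 96, 37]


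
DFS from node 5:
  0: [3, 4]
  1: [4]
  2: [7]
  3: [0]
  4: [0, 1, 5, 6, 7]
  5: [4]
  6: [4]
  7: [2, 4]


Visit 5, push [4]
Visit 4, push [7, 6, 1, 0]
Visit 0, push [3]
Visit 3, push []
Visit 1, push []
Visit 6, push []
Visit 7, push [2]
Visit 2, push []

DFS order: [5, 4, 0, 3, 1, 6, 7, 2]


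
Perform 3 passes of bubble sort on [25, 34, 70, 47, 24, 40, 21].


Initial: [25, 34, 70, 47, 24, 40, 21]
Pass 1: [25, 34, 47, 24, 40, 21, 70] (4 swaps)
Pass 2: [25, 34, 24, 40, 21, 47, 70] (3 swaps)
Pass 3: [25, 24, 34, 21, 40, 47, 70] (2 swaps)

After 3 passes: [25, 24, 34, 21, 40, 47, 70]


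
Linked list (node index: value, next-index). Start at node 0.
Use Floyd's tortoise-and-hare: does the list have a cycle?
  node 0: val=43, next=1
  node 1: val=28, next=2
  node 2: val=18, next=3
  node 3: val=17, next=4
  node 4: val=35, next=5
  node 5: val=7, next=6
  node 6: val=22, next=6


Floyd's tortoise (slow, +1) and hare (fast, +2):
  init: slow=0, fast=0
  step 1: slow=1, fast=2
  step 2: slow=2, fast=4
  step 3: slow=3, fast=6
  step 4: slow=4, fast=6
  step 5: slow=5, fast=6
  step 6: slow=6, fast=6
  slow == fast at node 6: cycle detected

Cycle: yes


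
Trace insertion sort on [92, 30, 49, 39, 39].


Initial: [92, 30, 49, 39, 39]
Insert 30: [30, 92, 49, 39, 39]
Insert 49: [30, 49, 92, 39, 39]
Insert 39: [30, 39, 49, 92, 39]
Insert 39: [30, 39, 39, 49, 92]

Sorted: [30, 39, 39, 49, 92]


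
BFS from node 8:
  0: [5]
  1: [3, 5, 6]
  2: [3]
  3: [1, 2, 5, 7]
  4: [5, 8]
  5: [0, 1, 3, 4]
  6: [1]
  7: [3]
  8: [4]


Visit 8, enqueue [4]
Visit 4, enqueue [5]
Visit 5, enqueue [0, 1, 3]
Visit 0, enqueue []
Visit 1, enqueue [6]
Visit 3, enqueue [2, 7]
Visit 6, enqueue []
Visit 2, enqueue []
Visit 7, enqueue []

BFS order: [8, 4, 5, 0, 1, 3, 6, 2, 7]


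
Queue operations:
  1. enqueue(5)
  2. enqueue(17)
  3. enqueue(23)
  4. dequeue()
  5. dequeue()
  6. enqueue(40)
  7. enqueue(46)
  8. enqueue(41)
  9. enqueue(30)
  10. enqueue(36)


enqueue(5) -> [5]
enqueue(17) -> [5, 17]
enqueue(23) -> [5, 17, 23]
dequeue()->5, [17, 23]
dequeue()->17, [23]
enqueue(40) -> [23, 40]
enqueue(46) -> [23, 40, 46]
enqueue(41) -> [23, 40, 46, 41]
enqueue(30) -> [23, 40, 46, 41, 30]
enqueue(36) -> [23, 40, 46, 41, 30, 36]

Final queue: [23, 40, 46, 41, 30, 36]


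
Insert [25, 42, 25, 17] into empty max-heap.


Insert 25: [25]
Insert 42: [42, 25]
Insert 25: [42, 25, 25]
Insert 17: [42, 25, 25, 17]

Final heap: [42, 25, 25, 17]


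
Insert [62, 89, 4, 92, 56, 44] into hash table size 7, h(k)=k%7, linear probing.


Insert 62: h=6 -> slot 6
Insert 89: h=5 -> slot 5
Insert 4: h=4 -> slot 4
Insert 92: h=1 -> slot 1
Insert 56: h=0 -> slot 0
Insert 44: h=2 -> slot 2

Table: [56, 92, 44, None, 4, 89, 62]


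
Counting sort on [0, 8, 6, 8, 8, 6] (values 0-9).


Input: [0, 8, 6, 8, 8, 6]
Counts: [1, 0, 0, 0, 0, 0, 2, 0, 3, 0]

Sorted: [0, 6, 6, 8, 8, 8]


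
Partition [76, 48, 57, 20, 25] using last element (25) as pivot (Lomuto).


Pivot: 25
  20 <= 25: swap -> [20, 48, 57, 76, 25]
Place pivot at 1: [20, 25, 57, 76, 48]

Partitioned: [20, 25, 57, 76, 48]


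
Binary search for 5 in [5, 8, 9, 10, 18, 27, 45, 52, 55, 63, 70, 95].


Step 1: lo=0, hi=11, mid=5, val=27
Step 2: lo=0, hi=4, mid=2, val=9
Step 3: lo=0, hi=1, mid=0, val=5

Found at index 0


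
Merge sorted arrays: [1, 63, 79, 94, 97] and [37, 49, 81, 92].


Take 1 from A
Take 37 from B
Take 49 from B
Take 63 from A
Take 79 from A
Take 81 from B
Take 92 from B

Merged: [1, 37, 49, 63, 79, 81, 92, 94, 97]


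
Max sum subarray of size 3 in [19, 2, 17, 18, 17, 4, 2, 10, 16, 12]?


[0:3]: 38
[1:4]: 37
[2:5]: 52
[3:6]: 39
[4:7]: 23
[5:8]: 16
[6:9]: 28
[7:10]: 38

Max: 52 at [2:5]


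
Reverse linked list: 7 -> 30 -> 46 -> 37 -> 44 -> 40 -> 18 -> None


Step 1: curr=7, set curr.next=prev(None) | reversed so far: 7
Step 2: curr=30, set curr.next=prev(7) | reversed so far: 30 -> 7
Step 3: curr=46, set curr.next=prev(30) | reversed so far: 46 -> 30 -> 7
Step 4: curr=37, set curr.next=prev(46) | reversed so far: 37 -> 46 -> 30 -> 7
Step 5: curr=44, set curr.next=prev(37) | reversed so far: 44 -> 37 -> 46 -> 30 -> 7
Step 6: curr=40, set curr.next=prev(44) | reversed so far: 40 -> 44 -> 37 -> 46 -> 30 -> 7
Step 7: curr=18, set curr.next=prev(40) | reversed so far: 18 -> 40 -> 44 -> 37 -> 46 -> 30 -> 7

18 -> 40 -> 44 -> 37 -> 46 -> 30 -> 7 -> None


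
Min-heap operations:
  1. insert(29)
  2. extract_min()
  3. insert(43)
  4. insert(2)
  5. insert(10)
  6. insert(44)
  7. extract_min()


insert(29) -> [29]
extract_min()->29, []
insert(43) -> [43]
insert(2) -> [2, 43]
insert(10) -> [2, 43, 10]
insert(44) -> [2, 43, 10, 44]
extract_min()->2, [10, 43, 44]

Final heap: [10, 43, 44]


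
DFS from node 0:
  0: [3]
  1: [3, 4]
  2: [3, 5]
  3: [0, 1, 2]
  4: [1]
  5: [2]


Visit 0, push [3]
Visit 3, push [2, 1]
Visit 1, push [4]
Visit 4, push []
Visit 2, push [5]
Visit 5, push []

DFS order: [0, 3, 1, 4, 2, 5]


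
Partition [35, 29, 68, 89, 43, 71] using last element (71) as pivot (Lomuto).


Pivot: 71
  35 <= 71: advance i (no swap)
  29 <= 71: advance i (no swap)
  68 <= 71: advance i (no swap)
  43 <= 71: swap -> [35, 29, 68, 43, 89, 71]
Place pivot at 4: [35, 29, 68, 43, 71, 89]

Partitioned: [35, 29, 68, 43, 71, 89]


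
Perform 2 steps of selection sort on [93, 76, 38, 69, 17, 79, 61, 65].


Initial: [93, 76, 38, 69, 17, 79, 61, 65]
Step 1: min=17 at 4
  Swap: [17, 76, 38, 69, 93, 79, 61, 65]
Step 2: min=38 at 2
  Swap: [17, 38, 76, 69, 93, 79, 61, 65]

After 2 steps: [17, 38, 76, 69, 93, 79, 61, 65]


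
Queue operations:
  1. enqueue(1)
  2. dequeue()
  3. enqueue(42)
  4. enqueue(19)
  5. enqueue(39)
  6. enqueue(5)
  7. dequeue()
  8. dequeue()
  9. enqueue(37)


enqueue(1) -> [1]
dequeue()->1, []
enqueue(42) -> [42]
enqueue(19) -> [42, 19]
enqueue(39) -> [42, 19, 39]
enqueue(5) -> [42, 19, 39, 5]
dequeue()->42, [19, 39, 5]
dequeue()->19, [39, 5]
enqueue(37) -> [39, 5, 37]

Final queue: [39, 5, 37]


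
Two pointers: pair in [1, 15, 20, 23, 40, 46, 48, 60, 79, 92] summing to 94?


lo=0(1)+hi=9(92)=93
lo=1(15)+hi=9(92)=107
lo=1(15)+hi=8(79)=94

Yes: 15+79=94


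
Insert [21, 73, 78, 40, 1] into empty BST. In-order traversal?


Insert 21: root
Insert 73: R from 21
Insert 78: R from 21 -> R from 73
Insert 40: R from 21 -> L from 73
Insert 1: L from 21

In-order: [1, 21, 40, 73, 78]


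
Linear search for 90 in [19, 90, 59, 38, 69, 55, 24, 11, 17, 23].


i=0: 19!=90
i=1: 90==90 found!

Found at 1, 2 comps


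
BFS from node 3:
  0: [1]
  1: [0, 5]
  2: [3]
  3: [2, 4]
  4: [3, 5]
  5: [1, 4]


Visit 3, enqueue [2, 4]
Visit 2, enqueue []
Visit 4, enqueue [5]
Visit 5, enqueue [1]
Visit 1, enqueue [0]
Visit 0, enqueue []

BFS order: [3, 2, 4, 5, 1, 0]


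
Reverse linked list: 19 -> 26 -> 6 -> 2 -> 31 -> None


Step 1: curr=19, set curr.next=prev(None) | reversed so far: 19
Step 2: curr=26, set curr.next=prev(19) | reversed so far: 26 -> 19
Step 3: curr=6, set curr.next=prev(26) | reversed so far: 6 -> 26 -> 19
Step 4: curr=2, set curr.next=prev(6) | reversed so far: 2 -> 6 -> 26 -> 19
Step 5: curr=31, set curr.next=prev(2) | reversed so far: 31 -> 2 -> 6 -> 26 -> 19

31 -> 2 -> 6 -> 26 -> 19 -> None
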